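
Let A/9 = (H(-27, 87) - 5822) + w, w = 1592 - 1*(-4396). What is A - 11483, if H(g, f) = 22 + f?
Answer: -9008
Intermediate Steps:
w = 5988 (w = 1592 + 4396 = 5988)
A = 2475 (A = 9*(((22 + 87) - 5822) + 5988) = 9*((109 - 5822) + 5988) = 9*(-5713 + 5988) = 9*275 = 2475)
A - 11483 = 2475 - 11483 = -9008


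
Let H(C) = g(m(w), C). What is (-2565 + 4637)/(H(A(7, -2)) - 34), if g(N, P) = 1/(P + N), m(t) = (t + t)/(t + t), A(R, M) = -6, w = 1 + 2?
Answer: -10360/171 ≈ -60.585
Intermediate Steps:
w = 3
m(t) = 1 (m(t) = (2*t)/((2*t)) = (2*t)*(1/(2*t)) = 1)
g(N, P) = 1/(N + P)
H(C) = 1/(1 + C)
(-2565 + 4637)/(H(A(7, -2)) - 34) = (-2565 + 4637)/(1/(1 - 6) - 34) = 2072/(1/(-5) - 34) = 2072/(-1/5 - 34) = 2072/(-171/5) = 2072*(-5/171) = -10360/171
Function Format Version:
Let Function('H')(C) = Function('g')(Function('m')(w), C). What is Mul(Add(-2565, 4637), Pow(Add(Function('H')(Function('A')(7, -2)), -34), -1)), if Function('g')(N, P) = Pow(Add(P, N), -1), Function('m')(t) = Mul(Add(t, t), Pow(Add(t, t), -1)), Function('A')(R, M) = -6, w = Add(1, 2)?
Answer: Rational(-10360, 171) ≈ -60.585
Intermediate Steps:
w = 3
Function('m')(t) = 1 (Function('m')(t) = Mul(Mul(2, t), Pow(Mul(2, t), -1)) = Mul(Mul(2, t), Mul(Rational(1, 2), Pow(t, -1))) = 1)
Function('g')(N, P) = Pow(Add(N, P), -1)
Function('H')(C) = Pow(Add(1, C), -1)
Mul(Add(-2565, 4637), Pow(Add(Function('H')(Function('A')(7, -2)), -34), -1)) = Mul(Add(-2565, 4637), Pow(Add(Pow(Add(1, -6), -1), -34), -1)) = Mul(2072, Pow(Add(Pow(-5, -1), -34), -1)) = Mul(2072, Pow(Add(Rational(-1, 5), -34), -1)) = Mul(2072, Pow(Rational(-171, 5), -1)) = Mul(2072, Rational(-5, 171)) = Rational(-10360, 171)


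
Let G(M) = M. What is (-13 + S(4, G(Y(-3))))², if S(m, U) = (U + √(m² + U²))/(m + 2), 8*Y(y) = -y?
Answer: (621 - √1033)²/2304 ≈ 150.50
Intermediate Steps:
Y(y) = -y/8 (Y(y) = (-y)/8 = -y/8)
S(m, U) = (U + √(U² + m²))/(2 + m)
(-13 + S(4, G(Y(-3))))² = (-13 + (-⅛*(-3) + √((-⅛*(-3))² + 4²))/(2 + 4))² = (-13 + (3/8 + √((3/8)² + 16))/6)² = (-13 + (3/8 + √(9/64 + 16))/6)² = (-13 + (3/8 + √(1033/64))/6)² = (-13 + (3/8 + √1033/8)/6)² = (-13 + (1/16 + √1033/48))² = (-207/16 + √1033/48)²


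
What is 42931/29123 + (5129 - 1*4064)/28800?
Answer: 84495253/55916160 ≈ 1.5111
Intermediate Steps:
42931/29123 + (5129 - 1*4064)/28800 = 42931*(1/29123) + (5129 - 4064)*(1/28800) = 42931/29123 + 1065*(1/28800) = 42931/29123 + 71/1920 = 84495253/55916160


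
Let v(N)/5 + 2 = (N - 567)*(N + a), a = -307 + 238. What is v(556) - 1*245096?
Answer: -271891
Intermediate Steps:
a = -69
v(N) = -10 + 5*(-567 + N)*(-69 + N) (v(N) = -10 + 5*((N - 567)*(N - 69)) = -10 + 5*((-567 + N)*(-69 + N)) = -10 + 5*(-567 + N)*(-69 + N))
v(556) - 1*245096 = (195605 - 3180*556 + 5*556²) - 1*245096 = (195605 - 1768080 + 5*309136) - 245096 = (195605 - 1768080 + 1545680) - 245096 = -26795 - 245096 = -271891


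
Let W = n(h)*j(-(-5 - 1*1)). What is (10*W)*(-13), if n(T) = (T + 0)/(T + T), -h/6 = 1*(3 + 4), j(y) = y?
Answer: -390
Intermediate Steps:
h = -42 (h = -6*(3 + 4) = -6*7 = -42)
n(T) = ½ (n(T) = T/((2*T)) = T*(1/(2*T)) = ½)
W = 3 (W = (-(-5 - 1*1))/2 = (-(-5 - 1))/2 = (-1*(-6))/2 = (½)*6 = 3)
(10*W)*(-13) = (10*3)*(-13) = 30*(-13) = -390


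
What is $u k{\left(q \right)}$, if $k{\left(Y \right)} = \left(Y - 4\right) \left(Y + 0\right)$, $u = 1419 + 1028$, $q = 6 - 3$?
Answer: $-7341$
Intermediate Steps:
$q = 3$ ($q = 6 - 3 = 3$)
$u = 2447$
$k{\left(Y \right)} = Y \left(-4 + Y\right)$ ($k{\left(Y \right)} = \left(-4 + Y\right) Y = Y \left(-4 + Y\right)$)
$u k{\left(q \right)} = 2447 \cdot 3 \left(-4 + 3\right) = 2447 \cdot 3 \left(-1\right) = 2447 \left(-3\right) = -7341$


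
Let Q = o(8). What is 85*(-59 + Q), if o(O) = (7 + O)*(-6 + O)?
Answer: -2465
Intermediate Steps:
o(O) = (-6 + O)*(7 + O)
Q = 30 (Q = -42 + 8 + 8² = -42 + 8 + 64 = 30)
85*(-59 + Q) = 85*(-59 + 30) = 85*(-29) = -2465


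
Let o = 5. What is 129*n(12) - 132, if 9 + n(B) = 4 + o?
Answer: -132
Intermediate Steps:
n(B) = 0 (n(B) = -9 + (4 + 5) = -9 + 9 = 0)
129*n(12) - 132 = 129*0 - 132 = 0 - 132 = -132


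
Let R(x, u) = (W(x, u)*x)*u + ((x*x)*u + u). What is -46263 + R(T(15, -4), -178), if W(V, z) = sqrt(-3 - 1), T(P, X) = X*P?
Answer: -687241 + 21360*I ≈ -6.8724e+5 + 21360.0*I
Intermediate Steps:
T(P, X) = P*X
W(V, z) = 2*I (W(V, z) = sqrt(-4) = 2*I)
R(x, u) = u + u*x**2 + 2*I*u*x (R(x, u) = ((2*I)*x)*u + ((x*x)*u + u) = (2*I*x)*u + (x**2*u + u) = 2*I*u*x + (u*x**2 + u) = 2*I*u*x + (u + u*x**2) = u + u*x**2 + 2*I*u*x)
-46263 + R(T(15, -4), -178) = -46263 - 178*(1 + (15*(-4))**2 + 2*I*(15*(-4))) = -46263 - 178*(1 + (-60)**2 + 2*I*(-60)) = -46263 - 178*(1 + 3600 - 120*I) = -46263 - 178*(3601 - 120*I) = -46263 + (-640978 + 21360*I) = -687241 + 21360*I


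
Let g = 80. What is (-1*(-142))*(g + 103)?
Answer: 25986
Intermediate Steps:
(-1*(-142))*(g + 103) = (-1*(-142))*(80 + 103) = 142*183 = 25986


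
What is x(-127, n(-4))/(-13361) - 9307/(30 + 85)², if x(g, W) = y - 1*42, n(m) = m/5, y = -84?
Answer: -122684477/176699225 ≈ -0.69431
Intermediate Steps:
n(m) = m/5 (n(m) = m*(⅕) = m/5)
x(g, W) = -126 (x(g, W) = -84 - 1*42 = -84 - 42 = -126)
x(-127, n(-4))/(-13361) - 9307/(30 + 85)² = -126/(-13361) - 9307/(30 + 85)² = -126*(-1/13361) - 9307/(115²) = 126/13361 - 9307/13225 = -122684477/176699225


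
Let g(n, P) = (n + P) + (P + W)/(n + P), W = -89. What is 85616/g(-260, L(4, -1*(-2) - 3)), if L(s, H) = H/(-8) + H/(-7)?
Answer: -69735944320/211278761 ≈ -330.07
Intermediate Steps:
L(s, H) = -15*H/56 (L(s, H) = H*(-1/8) + H*(-1/7) = -H/8 - H/7 = -15*H/56)
g(n, P) = P + n + (-89 + P)/(P + n) (g(n, P) = (n + P) + (P - 89)/(n + P) = (P + n) + (-89 + P)/(P + n) = P + n + (-89 + P)/(P + n))
85616/g(-260, L(4, -1*(-2) - 3)) = 85616/(((-89 - 15*(-1*(-2) - 3)/56 + (-15*(-1*(-2) - 3)/56)**2 + (-260)**2 + 2*(-15*(-1*(-2) - 3)/56)*(-260))/(-15*(-1*(-2) - 3)/56 - 260))) = 85616/(((-89 - 15*(2 - 3)/56 + (-15*(2 - 3)/56)**2 + 67600 + 2*(-15*(2 - 3)/56)*(-260))/(-15*(2 - 3)/56 - 260))) = 85616/(((-89 - 15/56*(-1) + (-15/56*(-1))**2 + 67600 + 2*(-15/56*(-1))*(-260))/(-15/56*(-1) - 260))) = 85616/(((-89 + 15/56 + (15/56)**2 + 67600 + 2*(15/56)*(-260))/(15/56 - 260))) = 85616/(((-89 + 15/56 + 225/3136 + 67600 - 975/7)/(-14545/56))) = 85616/((-56/14545*211278761/3136)) = 85616/(-211278761/814520) = 85616*(-814520/211278761) = -69735944320/211278761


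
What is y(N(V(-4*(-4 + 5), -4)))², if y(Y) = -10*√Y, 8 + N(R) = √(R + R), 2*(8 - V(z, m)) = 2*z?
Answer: -800 + 200*√6 ≈ -310.10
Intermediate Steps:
V(z, m) = 8 - z
N(R) = -8 + √2*√R (N(R) = -8 + √(R + R) = -8 + √(2*R) = -8 + √2*√R)
y(N(V(-4*(-4 + 5), -4)))² = (-10*√(-8 + √2*√(8 - (-4)*(-4 + 5))))² = (-10*√(-8 + √2*√(8 - (-4))))² = (-10*√(-8 + √2*√(8 - 1*(-4))))² = (-10*√(-8 + √2*√(8 + 4)))² = (-10*√(-8 + √2*√12))² = (-10*√(-8 + √2*(2*√3)))² = (-10*√(-8 + 2*√6))² = -800 + 200*√6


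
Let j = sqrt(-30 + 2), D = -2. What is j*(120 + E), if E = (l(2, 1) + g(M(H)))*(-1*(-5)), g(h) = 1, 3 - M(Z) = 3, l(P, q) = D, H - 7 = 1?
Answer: 230*I*sqrt(7) ≈ 608.52*I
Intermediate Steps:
H = 8 (H = 7 + 1 = 8)
l(P, q) = -2
M(Z) = 0 (M(Z) = 3 - 1*3 = 3 - 3 = 0)
j = 2*I*sqrt(7) (j = sqrt(-28) = 2*I*sqrt(7) ≈ 5.2915*I)
E = -5 (E = (-2 + 1)*(-1*(-5)) = -1*5 = -5)
j*(120 + E) = (2*I*sqrt(7))*(120 - 5) = (2*I*sqrt(7))*115 = 230*I*sqrt(7)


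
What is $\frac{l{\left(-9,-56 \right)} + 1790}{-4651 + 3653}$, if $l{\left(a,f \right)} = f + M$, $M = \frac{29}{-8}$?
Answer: $- \frac{13843}{7984} \approx -1.7338$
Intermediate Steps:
$M = - \frac{29}{8}$ ($M = 29 \left(- \frac{1}{8}\right) = - \frac{29}{8} \approx -3.625$)
$l{\left(a,f \right)} = - \frac{29}{8} + f$ ($l{\left(a,f \right)} = f - \frac{29}{8} = - \frac{29}{8} + f$)
$\frac{l{\left(-9,-56 \right)} + 1790}{-4651 + 3653} = \frac{\left(- \frac{29}{8} - 56\right) + 1790}{-4651 + 3653} = \frac{- \frac{477}{8} + 1790}{-998} = \frac{13843}{8} \left(- \frac{1}{998}\right) = - \frac{13843}{7984}$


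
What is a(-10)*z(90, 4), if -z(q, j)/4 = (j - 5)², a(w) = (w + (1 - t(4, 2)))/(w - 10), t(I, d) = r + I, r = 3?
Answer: -16/5 ≈ -3.2000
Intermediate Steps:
t(I, d) = 3 + I
a(w) = (-6 + w)/(-10 + w) (a(w) = (w + (1 - (3 + 4)))/(w - 10) = (w + (1 - 1*7))/(-10 + w) = (w + (1 - 7))/(-10 + w) = (w - 6)/(-10 + w) = (-6 + w)/(-10 + w))
z(q, j) = -4*(-5 + j)² (z(q, j) = -4*(j - 5)² = -4*(-5 + j)²)
a(-10)*z(90, 4) = ((-6 - 10)/(-10 - 10))*(-4*(-5 + 4)²) = (-16/(-20))*(-4*(-1)²) = (-1/20*(-16))*(-4*1) = (⅘)*(-4) = -16/5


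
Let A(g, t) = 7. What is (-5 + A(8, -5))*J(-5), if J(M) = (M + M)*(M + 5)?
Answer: 0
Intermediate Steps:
J(M) = 2*M*(5 + M) (J(M) = (2*M)*(5 + M) = 2*M*(5 + M))
(-5 + A(8, -5))*J(-5) = (-5 + 7)*(2*(-5)*(5 - 5)) = 2*(2*(-5)*0) = 2*0 = 0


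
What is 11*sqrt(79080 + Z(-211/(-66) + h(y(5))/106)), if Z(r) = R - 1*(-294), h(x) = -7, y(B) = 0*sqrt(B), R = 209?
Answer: 11*sqrt(79583) ≈ 3103.1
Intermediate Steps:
y(B) = 0
Z(r) = 503 (Z(r) = 209 - 1*(-294) = 209 + 294 = 503)
11*sqrt(79080 + Z(-211/(-66) + h(y(5))/106)) = 11*sqrt(79080 + 503) = 11*sqrt(79583)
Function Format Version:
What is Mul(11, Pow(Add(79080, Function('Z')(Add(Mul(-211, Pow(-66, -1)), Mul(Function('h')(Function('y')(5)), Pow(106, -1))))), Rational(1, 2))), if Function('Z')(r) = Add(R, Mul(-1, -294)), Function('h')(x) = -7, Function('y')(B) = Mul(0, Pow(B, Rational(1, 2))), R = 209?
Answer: Mul(11, Pow(79583, Rational(1, 2))) ≈ 3103.1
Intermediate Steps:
Function('y')(B) = 0
Function('Z')(r) = 503 (Function('Z')(r) = Add(209, Mul(-1, -294)) = Add(209, 294) = 503)
Mul(11, Pow(Add(79080, Function('Z')(Add(Mul(-211, Pow(-66, -1)), Mul(Function('h')(Function('y')(5)), Pow(106, -1))))), Rational(1, 2))) = Mul(11, Pow(Add(79080, 503), Rational(1, 2))) = Mul(11, Pow(79583, Rational(1, 2)))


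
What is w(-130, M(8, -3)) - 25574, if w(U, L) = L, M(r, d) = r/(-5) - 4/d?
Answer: -383614/15 ≈ -25574.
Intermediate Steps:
M(r, d) = -4/d - r/5 (M(r, d) = r*(-⅕) - 4/d = -r/5 - 4/d = -4/d - r/5)
w(-130, M(8, -3)) - 25574 = (-4/(-3) - ⅕*8) - 25574 = (-4*(-⅓) - 8/5) - 25574 = (4/3 - 8/5) - 25574 = -4/15 - 25574 = -383614/15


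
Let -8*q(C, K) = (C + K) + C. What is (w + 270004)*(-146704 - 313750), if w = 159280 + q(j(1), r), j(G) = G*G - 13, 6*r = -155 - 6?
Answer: -4744043057699/24 ≈ -1.9767e+11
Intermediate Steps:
r = -161/6 (r = (-155 - 6)/6 = (1/6)*(-161) = -161/6 ≈ -26.833)
j(G) = -13 + G**2 (j(G) = G**2 - 13 = -13 + G**2)
q(C, K) = -C/4 - K/8 (q(C, K) = -((C + K) + C)/8 = -(K + 2*C)/8 = -C/4 - K/8)
w = 7645745/48 (w = 159280 + (-(-13 + 1**2)/4 - 1/8*(-161/6)) = 159280 + (-(-13 + 1)/4 + 161/48) = 159280 + (-1/4*(-12) + 161/48) = 159280 + (3 + 161/48) = 159280 + 305/48 = 7645745/48 ≈ 1.5929e+5)
(w + 270004)*(-146704 - 313750) = (7645745/48 + 270004)*(-146704 - 313750) = (20605937/48)*(-460454) = -4744043057699/24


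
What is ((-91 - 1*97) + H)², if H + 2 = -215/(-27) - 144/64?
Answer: 396129409/11664 ≈ 33962.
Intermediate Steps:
H = 401/108 (H = -2 + (-215/(-27) - 144/64) = -2 + (-215*(-1/27) - 144*1/64) = -2 + (215/27 - 9/4) = -2 + 617/108 = 401/108 ≈ 3.7130)
((-91 - 1*97) + H)² = ((-91 - 1*97) + 401/108)² = ((-91 - 97) + 401/108)² = (-188 + 401/108)² = (-19903/108)² = 396129409/11664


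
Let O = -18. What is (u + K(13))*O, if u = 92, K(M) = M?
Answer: -1890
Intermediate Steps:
(u + K(13))*O = (92 + 13)*(-18) = 105*(-18) = -1890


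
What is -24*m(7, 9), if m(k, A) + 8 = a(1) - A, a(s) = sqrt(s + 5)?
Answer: 408 - 24*sqrt(6) ≈ 349.21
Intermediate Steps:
a(s) = sqrt(5 + s)
m(k, A) = -8 + sqrt(6) - A (m(k, A) = -8 + (sqrt(5 + 1) - A) = -8 + (sqrt(6) - A) = -8 + sqrt(6) - A)
-24*m(7, 9) = -24*(-8 + sqrt(6) - 1*9) = -24*(-8 + sqrt(6) - 9) = -24*(-17 + sqrt(6)) = 408 - 24*sqrt(6)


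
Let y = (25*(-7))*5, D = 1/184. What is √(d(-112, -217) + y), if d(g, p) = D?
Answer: I*√7405954/92 ≈ 29.58*I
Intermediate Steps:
D = 1/184 ≈ 0.0054348
y = -875 (y = -175*5 = -875)
d(g, p) = 1/184
√(d(-112, -217) + y) = √(1/184 - 875) = √(-160999/184) = I*√7405954/92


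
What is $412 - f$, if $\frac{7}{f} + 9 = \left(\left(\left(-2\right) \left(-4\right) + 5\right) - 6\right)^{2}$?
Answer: $\frac{16473}{40} \approx 411.83$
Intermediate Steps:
$f = \frac{7}{40}$ ($f = \frac{7}{-9 + \left(\left(\left(-2\right) \left(-4\right) + 5\right) - 6\right)^{2}} = \frac{7}{-9 + \left(\left(8 + 5\right) - 6\right)^{2}} = \frac{7}{-9 + \left(13 - 6\right)^{2}} = \frac{7}{-9 + 7^{2}} = \frac{7}{-9 + 49} = \frac{7}{40} \approx 0.175$)
$412 - f = 412 - \frac{7}{40} = \frac{16473}{40}$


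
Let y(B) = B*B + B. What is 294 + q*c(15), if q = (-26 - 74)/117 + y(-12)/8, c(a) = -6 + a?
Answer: 11305/26 ≈ 434.81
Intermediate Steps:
y(B) = B + B² (y(B) = B² + B = B + B²)
q = 3661/234 (q = (-26 - 74)/117 - 12*(1 - 12)/8 = -100*1/117 - 12*(-11)*(⅛) = -100/117 + 132*(⅛) = -100/117 + 33/2 = 3661/234 ≈ 15.645)
294 + q*c(15) = 294 + 3661*(-6 + 15)/234 = 294 + (3661/234)*9 = 294 + 3661/26 = 11305/26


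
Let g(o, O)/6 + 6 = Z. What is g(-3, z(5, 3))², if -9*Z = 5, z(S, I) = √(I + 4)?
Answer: 13924/9 ≈ 1547.1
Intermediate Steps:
z(S, I) = √(4 + I)
Z = -5/9 (Z = -⅑*5 = -5/9 ≈ -0.55556)
g(o, O) = -118/3 (g(o, O) = -36 + 6*(-5/9) = -36 - 10/3 = -118/3)
g(-3, z(5, 3))² = (-118/3)² = 13924/9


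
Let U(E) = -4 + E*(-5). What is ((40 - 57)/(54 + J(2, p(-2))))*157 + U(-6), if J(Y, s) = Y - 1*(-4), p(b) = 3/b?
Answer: -1109/60 ≈ -18.483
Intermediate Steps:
J(Y, s) = 4 + Y (J(Y, s) = Y + 4 = 4 + Y)
U(E) = -4 - 5*E
((40 - 57)/(54 + J(2, p(-2))))*157 + U(-6) = ((40 - 57)/(54 + (4 + 2)))*157 + (-4 - 5*(-6)) = -17/(54 + 6)*157 + (-4 + 30) = -17/60*157 + 26 = -2669/60 + 26 = -1109/60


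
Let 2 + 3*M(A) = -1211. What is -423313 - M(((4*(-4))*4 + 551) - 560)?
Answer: -1268726/3 ≈ -4.2291e+5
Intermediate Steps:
M(A) = -1213/3 (M(A) = -⅔ + (⅓)*(-1211) = -⅔ - 1211/3 = -1213/3)
-423313 - M(((4*(-4))*4 + 551) - 560) = -423313 - 1*(-1213/3) = -423313 + 1213/3 = -1268726/3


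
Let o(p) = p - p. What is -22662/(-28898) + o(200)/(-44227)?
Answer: 11331/14449 ≈ 0.78421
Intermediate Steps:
o(p) = 0
-22662/(-28898) + o(200)/(-44227) = -22662/(-28898) + 0/(-44227) = -22662*(-1/28898) + 0*(-1/44227) = 11331/14449 + 0 = 11331/14449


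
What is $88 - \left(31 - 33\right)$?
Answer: $90$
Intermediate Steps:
$88 - \left(31 - 33\right) = 88 - -2 = 88 + \left(-82 + 84\right) = 88 + 2 = 90$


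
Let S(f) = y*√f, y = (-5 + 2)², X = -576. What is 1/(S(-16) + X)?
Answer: -4/2313 - I/9252 ≈ -0.0017294 - 0.00010808*I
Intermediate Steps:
y = 9 (y = (-3)² = 9)
S(f) = 9*√f
1/(S(-16) + X) = 1/(9*√(-16) - 576) = 1/(9*(4*I) - 576) = 1/(36*I - 576) = 1/(-576 + 36*I) = (-576 - 36*I)/333072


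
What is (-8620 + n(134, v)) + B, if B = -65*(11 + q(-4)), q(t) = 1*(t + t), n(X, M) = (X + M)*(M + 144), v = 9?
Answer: 13064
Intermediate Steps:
n(X, M) = (144 + M)*(M + X) (n(X, M) = (M + X)*(144 + M) = (144 + M)*(M + X))
q(t) = 2*t (q(t) = 1*(2*t) = 2*t)
B = -195 (B = -65*(11 + 2*(-4)) = -65*(11 - 8) = -65*3 = -195)
(-8620 + n(134, v)) + B = (-8620 + (9² + 144*9 + 144*134 + 9*134)) - 195 = (-8620 + (81 + 1296 + 19296 + 1206)) - 195 = (-8620 + 21879) - 195 = 13259 - 195 = 13064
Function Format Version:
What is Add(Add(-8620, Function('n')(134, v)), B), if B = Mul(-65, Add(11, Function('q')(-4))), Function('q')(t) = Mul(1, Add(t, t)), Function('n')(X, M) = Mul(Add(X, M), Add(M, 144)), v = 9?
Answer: 13064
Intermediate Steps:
Function('n')(X, M) = Mul(Add(144, M), Add(M, X)) (Function('n')(X, M) = Mul(Add(M, X), Add(144, M)) = Mul(Add(144, M), Add(M, X)))
Function('q')(t) = Mul(2, t) (Function('q')(t) = Mul(1, Mul(2, t)) = Mul(2, t))
B = -195 (B = Mul(-65, Add(11, Mul(2, -4))) = Mul(-65, Add(11, -8)) = Mul(-65, 3) = -195)
Add(Add(-8620, Function('n')(134, v)), B) = Add(Add(-8620, Add(Pow(9, 2), Mul(144, 9), Mul(144, 134), Mul(9, 134))), -195) = Add(Add(-8620, Add(81, 1296, 19296, 1206)), -195) = Add(Add(-8620, 21879), -195) = Add(13259, -195) = 13064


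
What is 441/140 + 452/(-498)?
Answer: 11167/4980 ≈ 2.2424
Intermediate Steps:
441/140 + 452/(-498) = 441*(1/140) + 452*(-1/498) = 63/20 - 226/249 = 11167/4980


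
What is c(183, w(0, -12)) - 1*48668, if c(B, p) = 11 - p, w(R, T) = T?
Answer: -48645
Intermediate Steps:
c(183, w(0, -12)) - 1*48668 = (11 - 1*(-12)) - 1*48668 = (11 + 12) - 48668 = 23 - 48668 = -48645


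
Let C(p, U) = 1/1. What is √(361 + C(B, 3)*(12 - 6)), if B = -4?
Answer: √367 ≈ 19.157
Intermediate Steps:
C(p, U) = 1
√(361 + C(B, 3)*(12 - 6)) = √(361 + 1*(12 - 6)) = √(361 + 1*6) = √(361 + 6) = √367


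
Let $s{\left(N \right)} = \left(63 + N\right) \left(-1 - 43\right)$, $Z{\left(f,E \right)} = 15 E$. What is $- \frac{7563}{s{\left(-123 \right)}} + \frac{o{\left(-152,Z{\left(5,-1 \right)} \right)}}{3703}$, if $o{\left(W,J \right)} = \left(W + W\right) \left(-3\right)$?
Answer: $- \frac{8532703}{3258640} \approx -2.6185$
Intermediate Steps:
$s{\left(N \right)} = -2772 - 44 N$ ($s{\left(N \right)} = \left(63 + N\right) \left(-44\right) = -2772 - 44 N$)
$o{\left(W,J \right)} = - 6 W$ ($o{\left(W,J \right)} = 2 W \left(-3\right) = - 6 W$)
$- \frac{7563}{s{\left(-123 \right)}} + \frac{o{\left(-152,Z{\left(5,-1 \right)} \right)}}{3703} = - \frac{7563}{-2772 - -5412} + \frac{\left(-6\right) \left(-152\right)}{3703} = - \frac{7563}{-2772 + 5412} + 912 \cdot \frac{1}{3703} = - \frac{7563}{2640} + \frac{912}{3703} = \left(-7563\right) \frac{1}{2640} + \frac{912}{3703} = - \frac{2521}{880} + \frac{912}{3703} = - \frac{8532703}{3258640}$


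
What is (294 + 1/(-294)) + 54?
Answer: 102311/294 ≈ 348.00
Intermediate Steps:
(294 + 1/(-294)) + 54 = (294 - 1/294) + 54 = 86435/294 + 54 = 102311/294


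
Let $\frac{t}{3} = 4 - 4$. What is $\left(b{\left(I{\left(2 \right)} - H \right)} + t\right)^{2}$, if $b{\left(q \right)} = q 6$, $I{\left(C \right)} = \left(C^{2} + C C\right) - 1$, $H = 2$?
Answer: $900$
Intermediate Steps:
$t = 0$ ($t = 3 \left(4 - 4\right) = 3 \cdot 0 = 0$)
$I{\left(C \right)} = -1 + 2 C^{2}$ ($I{\left(C \right)} = \left(C^{2} + C^{2}\right) - 1 = 2 C^{2} - 1 = -1 + 2 C^{2}$)
$b{\left(q \right)} = 6 q$
$\left(b{\left(I{\left(2 \right)} - H \right)} + t\right)^{2} = \left(6 \left(\left(-1 + 2 \cdot 2^{2}\right) - 2\right) + 0\right)^{2} = \left(6 \left(\left(-1 + 2 \cdot 4\right) - 2\right) + 0\right)^{2} = \left(6 \left(\left(-1 + 8\right) - 2\right) + 0\right)^{2} = \left(6 \left(7 - 2\right) + 0\right)^{2} = \left(6 \cdot 5 + 0\right)^{2} = \left(30 + 0\right)^{2} = 30^{2} = 900$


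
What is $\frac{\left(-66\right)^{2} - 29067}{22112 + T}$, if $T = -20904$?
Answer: $- \frac{24711}{1208} \approx -20.456$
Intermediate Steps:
$\frac{\left(-66\right)^{2} - 29067}{22112 + T} = \frac{\left(-66\right)^{2} - 29067}{22112 - 20904} = \frac{4356 - 29067}{1208} = \left(-24711\right) \frac{1}{1208} = - \frac{24711}{1208}$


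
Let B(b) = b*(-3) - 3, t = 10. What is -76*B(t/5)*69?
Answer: 47196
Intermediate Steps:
B(b) = -3 - 3*b (B(b) = -3*b - 3 = -3 - 3*b)
-76*B(t/5)*69 = -76*(-3 - 30/5)*69 = -76*(-3 - 3*2)*69 = -76*(-3 - 6)*69 = -76*(-9)*69 = 684*69 = 47196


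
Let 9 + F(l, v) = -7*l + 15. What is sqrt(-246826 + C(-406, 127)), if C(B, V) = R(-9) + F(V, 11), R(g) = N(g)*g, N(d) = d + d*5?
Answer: I*sqrt(247223) ≈ 497.22*I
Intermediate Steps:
N(d) = 6*d (N(d) = d + 5*d = 6*d)
R(g) = 6*g**2 (R(g) = (6*g)*g = 6*g**2)
F(l, v) = 6 - 7*l (F(l, v) = -9 + (-7*l + 15) = -9 + (15 - 7*l) = 6 - 7*l)
C(B, V) = 492 - 7*V (C(B, V) = 6*(-9)**2 + (6 - 7*V) = 6*81 + (6 - 7*V) = 486 + (6 - 7*V) = 492 - 7*V)
sqrt(-246826 + C(-406, 127)) = sqrt(-246826 + (492 - 7*127)) = sqrt(-246826 + (492 - 889)) = sqrt(-246826 - 397) = sqrt(-247223) = I*sqrt(247223)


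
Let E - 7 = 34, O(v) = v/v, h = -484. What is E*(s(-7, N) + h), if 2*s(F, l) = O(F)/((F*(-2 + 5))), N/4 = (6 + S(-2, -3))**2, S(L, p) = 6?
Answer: -833489/42 ≈ -19845.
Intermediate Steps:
O(v) = 1
E = 41 (E = 7 + 34 = 41)
N = 576 (N = 4*(6 + 6)**2 = 4*12**2 = 4*144 = 576)
s(F, l) = 1/(6*F) (s(F, l) = (1/(F*(-2 + 5)))/2 = (1/(F*3))/2 = (1/(3*F))/2 = 1/(6*F))
E*(s(-7, N) + h) = 41*((1/6)/(-7) - 484) = 41*((1/6)*(-1/7) - 484) = 41*(-1/42 - 484) = 41*(-20329/42) = -833489/42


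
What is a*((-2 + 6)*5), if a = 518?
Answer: 10360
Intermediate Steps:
a*((-2 + 6)*5) = 518*((-2 + 6)*5) = 518*(4*5) = 518*20 = 10360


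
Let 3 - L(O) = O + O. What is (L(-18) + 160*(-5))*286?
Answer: -217646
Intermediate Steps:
L(O) = 3 - 2*O (L(O) = 3 - (O + O) = 3 - 2*O)
(L(-18) + 160*(-5))*286 = ((3 - 2*(-18)) + 160*(-5))*286 = ((3 + 36) - 800)*286 = (39 - 800)*286 = -761*286 = -217646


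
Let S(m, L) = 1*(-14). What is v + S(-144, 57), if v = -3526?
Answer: -3540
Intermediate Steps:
S(m, L) = -14
v + S(-144, 57) = -3526 - 14 = -3540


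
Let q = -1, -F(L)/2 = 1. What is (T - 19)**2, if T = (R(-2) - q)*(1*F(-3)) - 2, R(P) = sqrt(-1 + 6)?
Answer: 549 + 92*sqrt(5) ≈ 754.72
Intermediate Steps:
F(L) = -2 (F(L) = -2*1 = -2)
R(P) = sqrt(5)
T = -4 - 2*sqrt(5) (T = (sqrt(5) - 1*(-1))*(1*(-2)) - 2 = (sqrt(5) + 1)*(-2) - 2 = (1 + sqrt(5))*(-2) - 2 = (-2 - 2*sqrt(5)) - 2 = -4 - 2*sqrt(5) ≈ -8.4721)
(T - 19)**2 = ((-4 - 2*sqrt(5)) - 19)**2 = (-23 - 2*sqrt(5))**2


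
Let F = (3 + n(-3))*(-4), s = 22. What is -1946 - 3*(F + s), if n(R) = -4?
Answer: -2024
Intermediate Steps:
F = 4 (F = (3 - 4)*(-4) = -1*(-4) = 4)
-1946 - 3*(F + s) = -1946 - 3*(4 + 22) = -1946 - 3*26 = -1946 - 1*78 = -1946 - 78 = -2024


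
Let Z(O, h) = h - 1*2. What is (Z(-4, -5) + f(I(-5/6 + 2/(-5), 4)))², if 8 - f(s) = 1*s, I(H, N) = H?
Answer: 4489/900 ≈ 4.9878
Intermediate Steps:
Z(O, h) = -2 + h (Z(O, h) = h - 2 = -2 + h)
f(s) = 8 - s
(Z(-4, -5) + f(I(-5/6 + 2/(-5), 4)))² = ((-2 - 5) + (8 - (-5/6 + 2/(-5))))² = (-7 + (8 - (-5*⅙ + 2*(-⅕))))² = (-7 + (8 - (-⅚ - ⅖)))² = (-7 + (8 - 1*(-37/30)))² = (-7 + (8 + 37/30))² = (-7 + 277/30)² = (67/30)² = 4489/900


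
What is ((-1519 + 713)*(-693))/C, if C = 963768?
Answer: 7161/12356 ≈ 0.57956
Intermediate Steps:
((-1519 + 713)*(-693))/C = ((-1519 + 713)*(-693))/963768 = -806*(-693)*(1/963768) = 558558*(1/963768) = 7161/12356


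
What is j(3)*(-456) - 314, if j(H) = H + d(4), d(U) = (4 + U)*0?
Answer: -1682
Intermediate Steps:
d(U) = 0
j(H) = H (j(H) = H + 0 = H)
j(3)*(-456) - 314 = 3*(-456) - 314 = -1368 - 314 = -1682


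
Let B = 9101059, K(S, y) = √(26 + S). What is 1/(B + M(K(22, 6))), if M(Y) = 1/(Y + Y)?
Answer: 1747403328/15903220784924351 - 8*√3/15903220784924351 ≈ 1.0988e-7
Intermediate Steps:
M(Y) = 1/(2*Y)
1/(B + M(K(22, 6))) = 1/(9101059 + 1/(2*(√(26 + 22)))) = 1/(9101059 + 1/(2*(√48))) = 1/(9101059 + 1/(2*((4*√3)))) = 1/(9101059 + (√3/12)/2) = 1/(9101059 + √3/24)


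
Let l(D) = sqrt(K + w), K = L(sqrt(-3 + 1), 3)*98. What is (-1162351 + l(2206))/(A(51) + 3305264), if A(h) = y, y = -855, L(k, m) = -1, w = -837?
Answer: -1162351/3304409 + I*sqrt(935)/3304409 ≈ -0.35176 + 9.2536e-6*I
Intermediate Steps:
K = -98 (K = -1*98 = -98)
A(h) = -855
l(D) = I*sqrt(935) (l(D) = sqrt(-98 - 837) = sqrt(-935) = I*sqrt(935))
(-1162351 + l(2206))/(A(51) + 3305264) = (-1162351 + I*sqrt(935))/(-855 + 3305264) = (-1162351 + I*sqrt(935))/3304409 = (-1162351 + I*sqrt(935))*(1/3304409) = -1162351/3304409 + I*sqrt(935)/3304409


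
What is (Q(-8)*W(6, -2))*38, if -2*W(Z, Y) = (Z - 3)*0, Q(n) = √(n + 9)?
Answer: 0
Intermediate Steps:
Q(n) = √(9 + n)
W(Z, Y) = 0 (W(Z, Y) = -(Z - 3)*0/2 = -(-3 + Z)*0/2 = -½*0 = 0)
(Q(-8)*W(6, -2))*38 = (√(9 - 8)*0)*38 = (√1*0)*38 = (1*0)*38 = 0*38 = 0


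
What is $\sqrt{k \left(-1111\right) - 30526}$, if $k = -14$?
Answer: $2 i \sqrt{3743} \approx 122.36 i$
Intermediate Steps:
$\sqrt{k \left(-1111\right) - 30526} = \sqrt{\left(-14\right) \left(-1111\right) - 30526} = \sqrt{15554 - 30526} = \sqrt{-14972} = 2 i \sqrt{3743}$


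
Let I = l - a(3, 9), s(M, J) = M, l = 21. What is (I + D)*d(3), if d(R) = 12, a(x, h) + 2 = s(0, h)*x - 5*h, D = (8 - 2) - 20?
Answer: 648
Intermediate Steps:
D = -14 (D = 6 - 20 = -14)
a(x, h) = -2 - 5*h (a(x, h) = -2 + (0*x - 5*h) = -2 + (0 - 5*h) = -2 - 5*h)
I = 68 (I = 21 - (-2 - 5*9) = 21 - (-2 - 45) = 21 - 1*(-47) = 21 + 47 = 68)
(I + D)*d(3) = (68 - 14)*12 = 54*12 = 648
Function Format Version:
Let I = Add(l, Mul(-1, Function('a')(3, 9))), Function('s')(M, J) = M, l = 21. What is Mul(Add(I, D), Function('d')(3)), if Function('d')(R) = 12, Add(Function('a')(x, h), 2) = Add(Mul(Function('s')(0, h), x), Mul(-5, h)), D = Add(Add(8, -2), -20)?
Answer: 648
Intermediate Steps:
D = -14 (D = Add(6, -20) = -14)
Function('a')(x, h) = Add(-2, Mul(-5, h)) (Function('a')(x, h) = Add(-2, Add(Mul(0, x), Mul(-5, h))) = Add(-2, Add(0, Mul(-5, h))) = Add(-2, Mul(-5, h)))
I = 68 (I = Add(21, Mul(-1, Add(-2, Mul(-5, 9)))) = Add(21, Mul(-1, Add(-2, -45))) = Add(21, Mul(-1, -47)) = Add(21, 47) = 68)
Mul(Add(I, D), Function('d')(3)) = Mul(Add(68, -14), 12) = Mul(54, 12) = 648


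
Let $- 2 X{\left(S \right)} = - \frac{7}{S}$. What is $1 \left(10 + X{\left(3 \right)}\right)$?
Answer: $\frac{67}{6} \approx 11.167$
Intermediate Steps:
$X{\left(S \right)} = \frac{7}{2 S}$ ($X{\left(S \right)} = - \frac{\left(-7\right) \frac{1}{S}}{2} = \frac{7}{2 S}$)
$1 \left(10 + X{\left(3 \right)}\right) = 1 \left(10 + \frac{7}{2 \cdot 3}\right) = 1 \left(10 + \frac{7}{2} \cdot \frac{1}{3}\right) = 1 \left(10 + \frac{7}{6}\right) = 1 \cdot \frac{67}{6} = \frac{67}{6}$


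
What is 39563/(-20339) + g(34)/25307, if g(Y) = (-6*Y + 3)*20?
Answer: -1082983621/514719073 ≈ -2.1040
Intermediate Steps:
g(Y) = 60 - 120*Y (g(Y) = (3 - 6*Y)*20 = 60 - 120*Y)
39563/(-20339) + g(34)/25307 = 39563/(-20339) + (60 - 120*34)/25307 = 39563*(-1/20339) + (60 - 4080)*(1/25307) = -39563/20339 - 4020*1/25307 = -39563/20339 - 4020/25307 = -1082983621/514719073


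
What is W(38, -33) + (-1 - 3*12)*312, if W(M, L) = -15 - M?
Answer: -11597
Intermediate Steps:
W(38, -33) + (-1 - 3*12)*312 = (-15 - 1*38) + (-1 - 3*12)*312 = (-15 - 38) + (-1 - 36)*312 = -53 - 37*312 = -53 - 11544 = -11597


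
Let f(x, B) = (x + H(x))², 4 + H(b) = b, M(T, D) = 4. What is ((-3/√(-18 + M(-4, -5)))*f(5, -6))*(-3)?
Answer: -162*I*√14/7 ≈ -86.593*I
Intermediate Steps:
H(b) = -4 + b
f(x, B) = (-4 + 2*x)² (f(x, B) = (x + (-4 + x))² = (-4 + 2*x)²)
((-3/√(-18 + M(-4, -5)))*f(5, -6))*(-3) = ((-3/√(-18 + 4))*(4*(-2 + 5)²))*(-3) = ((-3*(-I*√14/14))*(4*3²))*(-3) = ((-3*(-I*√14/14))*(4*9))*(-3) = (-(-3)*I*√14/14*36)*(-3) = ((3*I*√14/14)*36)*(-3) = (54*I*√14/7)*(-3) = -162*I*√14/7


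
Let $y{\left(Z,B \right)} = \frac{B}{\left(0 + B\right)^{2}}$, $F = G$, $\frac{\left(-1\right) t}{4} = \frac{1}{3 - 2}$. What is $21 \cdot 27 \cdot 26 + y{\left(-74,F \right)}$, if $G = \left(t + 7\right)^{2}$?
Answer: $\frac{132679}{9} \approx 14742.0$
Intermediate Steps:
$t = -4$ ($t = - \frac{4}{3 - 2} = - \frac{4}{1} = \left(-4\right) 1 = -4$)
$G = 9$ ($G = \left(-4 + 7\right)^{2} = 3^{2} = 9$)
$F = 9$
$y{\left(Z,B \right)} = \frac{1}{B}$ ($y{\left(Z,B \right)} = \frac{B}{B^{2}} = \frac{1}{B}$)
$21 \cdot 27 \cdot 26 + y{\left(-74,F \right)} = 21 \cdot 27 \cdot 26 + \frac{1}{9} = 567 \cdot 26 + \frac{1}{9} = 14742 + \frac{1}{9} = \frac{132679}{9}$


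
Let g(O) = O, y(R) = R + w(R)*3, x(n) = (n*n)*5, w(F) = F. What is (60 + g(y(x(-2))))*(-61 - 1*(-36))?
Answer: -3500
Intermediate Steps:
x(n) = 5*n**2 (x(n) = n**2*5 = 5*n**2)
y(R) = 4*R (y(R) = R + R*3 = R + 3*R = 4*R)
(60 + g(y(x(-2))))*(-61 - 1*(-36)) = (60 + 4*(5*(-2)**2))*(-61 - 1*(-36)) = (60 + 4*(5*4))*(-61 + 36) = (60 + 4*20)*(-25) = (60 + 80)*(-25) = 140*(-25) = -3500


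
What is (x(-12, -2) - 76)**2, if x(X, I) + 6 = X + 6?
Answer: 7744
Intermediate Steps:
x(X, I) = X (x(X, I) = -6 + (X + 6) = -6 + (6 + X) = X)
(x(-12, -2) - 76)**2 = (-12 - 76)**2 = (-88)**2 = 7744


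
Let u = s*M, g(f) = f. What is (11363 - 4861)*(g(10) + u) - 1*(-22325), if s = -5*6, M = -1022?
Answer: 199438665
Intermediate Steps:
s = -30
u = 30660 (u = -30*(-1022) = 30660)
(11363 - 4861)*(g(10) + u) - 1*(-22325) = (11363 - 4861)*(10 + 30660) - 1*(-22325) = 6502*30670 + 22325 = 199416340 + 22325 = 199438665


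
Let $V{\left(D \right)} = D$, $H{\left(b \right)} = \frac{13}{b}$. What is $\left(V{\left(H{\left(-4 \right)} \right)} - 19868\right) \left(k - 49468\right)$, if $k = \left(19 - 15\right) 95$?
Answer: $975439920$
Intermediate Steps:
$k = 380$ ($k = 4 \cdot 95 = 380$)
$\left(V{\left(H{\left(-4 \right)} \right)} - 19868\right) \left(k - 49468\right) = \left(\frac{13}{-4} - 19868\right) \left(380 - 49468\right) = \left(13 \left(- \frac{1}{4}\right) - 19868\right) \left(-49088\right) = \left(- \frac{13}{4} - 19868\right) \left(-49088\right) = \left(- \frac{79485}{4}\right) \left(-49088\right) = 975439920$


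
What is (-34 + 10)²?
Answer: 576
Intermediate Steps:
(-34 + 10)² = (-24)² = 576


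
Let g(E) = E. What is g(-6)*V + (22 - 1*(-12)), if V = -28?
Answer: 202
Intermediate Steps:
g(-6)*V + (22 - 1*(-12)) = -6*(-28) + (22 - 1*(-12)) = 168 + (22 + 12) = 168 + 34 = 202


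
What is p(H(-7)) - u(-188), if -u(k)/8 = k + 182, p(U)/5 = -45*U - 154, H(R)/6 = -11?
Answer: 14032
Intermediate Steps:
H(R) = -66 (H(R) = 6*(-11) = -66)
p(U) = -770 - 225*U (p(U) = 5*(-45*U - 154) = 5*(-154 - 45*U) = -770 - 225*U)
u(k) = -1456 - 8*k (u(k) = -8*(k + 182) = -8*(182 + k) = -1456 - 8*k)
p(H(-7)) - u(-188) = (-770 - 225*(-66)) - (-1456 - 8*(-188)) = (-770 + 14850) - (-1456 + 1504) = 14080 - 1*48 = 14080 - 48 = 14032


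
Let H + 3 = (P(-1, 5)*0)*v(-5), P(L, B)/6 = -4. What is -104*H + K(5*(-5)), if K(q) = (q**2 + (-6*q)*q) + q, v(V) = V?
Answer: -2838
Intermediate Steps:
P(L, B) = -24 (P(L, B) = 6*(-4) = -24)
H = -3 (H = -3 - 24*0*(-5) = -3 + 0*(-5) = -3 + 0 = -3)
K(q) = q - 5*q**2 (K(q) = (q**2 - 6*q**2) + q = -5*q**2 + q = q - 5*q**2)
-104*H + K(5*(-5)) = -104*(-3) + (5*(-5))*(1 - 25*(-5)) = 312 - 25*(1 - 5*(-25)) = 312 - 25*(1 + 125) = 312 - 25*126 = 312 - 3150 = -2838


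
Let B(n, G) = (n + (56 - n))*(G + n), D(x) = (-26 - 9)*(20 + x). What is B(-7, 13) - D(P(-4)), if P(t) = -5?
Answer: 861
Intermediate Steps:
D(x) = -700 - 35*x (D(x) = -35*(20 + x) = -700 - 35*x)
B(n, G) = 56*G + 56*n (B(n, G) = 56*(G + n) = 56*G + 56*n)
B(-7, 13) - D(P(-4)) = (56*13 + 56*(-7)) - (-700 - 35*(-5)) = (728 - 392) - (-700 + 175) = 336 - 1*(-525) = 336 + 525 = 861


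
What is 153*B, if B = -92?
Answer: -14076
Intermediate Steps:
153*B = 153*(-92) = -14076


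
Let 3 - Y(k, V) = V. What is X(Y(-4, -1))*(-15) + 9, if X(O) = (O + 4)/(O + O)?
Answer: -6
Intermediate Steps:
Y(k, V) = 3 - V
X(O) = (4 + O)/(2*O) (X(O) = (4 + O)/((2*O)) = (4 + O)*(1/(2*O)) = (4 + O)/(2*O))
X(Y(-4, -1))*(-15) + 9 = ((4 + (3 - 1*(-1)))/(2*(3 - 1*(-1))))*(-15) + 9 = ((4 + (3 + 1))/(2*(3 + 1)))*(-15) + 9 = ((½)*(4 + 4)/4)*(-15) + 9 = ((½)*(¼)*8)*(-15) + 9 = 1*(-15) + 9 = -15 + 9 = -6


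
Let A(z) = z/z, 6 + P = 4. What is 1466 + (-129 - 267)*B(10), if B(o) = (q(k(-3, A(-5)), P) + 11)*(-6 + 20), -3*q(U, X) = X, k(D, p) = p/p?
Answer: -63214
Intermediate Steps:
P = -2 (P = -6 + 4 = -2)
A(z) = 1
k(D, p) = 1
q(U, X) = -X/3
B(o) = 490/3 (B(o) = (-1/3*(-2) + 11)*(-6 + 20) = (2/3 + 11)*14 = (35/3)*14 = 490/3)
1466 + (-129 - 267)*B(10) = 1466 + (-129 - 267)*(490/3) = 1466 - 396*490/3 = 1466 - 64680 = -63214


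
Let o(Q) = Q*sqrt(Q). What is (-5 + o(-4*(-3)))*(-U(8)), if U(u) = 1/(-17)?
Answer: -5/17 + 24*sqrt(3)/17 ≈ 2.1511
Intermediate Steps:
o(Q) = Q**(3/2)
U(u) = -1/17
(-5 + o(-4*(-3)))*(-U(8)) = (-5 + (-4*(-3))**(3/2))*(-1*(-1/17)) = (-5 + 12**(3/2))*(1/17) = (-5 + 24*sqrt(3))*(1/17) = -5/17 + 24*sqrt(3)/17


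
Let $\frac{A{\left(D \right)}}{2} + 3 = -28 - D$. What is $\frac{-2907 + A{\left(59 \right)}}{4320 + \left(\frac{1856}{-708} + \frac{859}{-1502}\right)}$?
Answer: $- \frac{820691298}{1147640309} \approx -0.71511$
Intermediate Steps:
$A{\left(D \right)} = -62 - 2 D$ ($A{\left(D \right)} = -6 + 2 \left(-28 - D\right) = -6 - \left(56 + 2 D\right) = -62 - 2 D$)
$\frac{-2907 + A{\left(59 \right)}}{4320 + \left(\frac{1856}{-708} + \frac{859}{-1502}\right)} = \frac{-2907 - 180}{4320 + \left(\frac{1856}{-708} + \frac{859}{-1502}\right)} = \frac{-2907 - 180}{4320 + \left(1856 \left(- \frac{1}{708}\right) + 859 \left(- \frac{1}{1502}\right)\right)} = \frac{-2907 - 180}{4320 - \frac{848971}{265854}} = - \frac{3087}{4320 - \frac{848971}{265854}} = - \frac{3087}{\frac{1147640309}{265854}} = \left(-3087\right) \frac{265854}{1147640309} = - \frac{820691298}{1147640309}$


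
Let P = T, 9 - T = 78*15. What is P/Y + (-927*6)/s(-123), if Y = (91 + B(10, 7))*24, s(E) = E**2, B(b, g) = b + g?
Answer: -131611/161376 ≈ -0.81555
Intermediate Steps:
T = -1161 (T = 9 - 78*15 = 9 - 1*1170 = 9 - 1170 = -1161)
P = -1161
Y = 2592 (Y = (91 + (10 + 7))*24 = (91 + 17)*24 = 108*24 = 2592)
P/Y + (-927*6)/s(-123) = -1161/2592 + (-927*6)/((-123)**2) = -1161*1/2592 - 5562/15129 = -43/96 - 5562*1/15129 = -43/96 - 618/1681 = -131611/161376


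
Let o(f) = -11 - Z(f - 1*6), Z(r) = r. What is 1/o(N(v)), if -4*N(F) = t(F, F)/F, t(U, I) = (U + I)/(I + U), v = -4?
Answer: -16/81 ≈ -0.19753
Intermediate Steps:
t(U, I) = 1 (t(U, I) = (I + U)/(I + U) = 1)
N(F) = -1/(4*F)
o(f) = -5 - f (o(f) = -11 - (f - 1*6) = -11 - (f - 6) = -11 - (-6 + f) = -11 + (6 - f) = -5 - f)
1/o(N(v)) = 1/(-5 - (-1)/(4*(-4))) = 1/(-5 - (-1)*(-1)/(4*4)) = 1/(-5 - 1*1/16) = 1/(-5 - 1/16) = 1/(-81/16) = -16/81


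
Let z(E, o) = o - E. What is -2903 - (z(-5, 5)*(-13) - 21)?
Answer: -2752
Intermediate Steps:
-2903 - (z(-5, 5)*(-13) - 21) = -2903 - ((5 - 1*(-5))*(-13) - 21) = -2903 - ((5 + 5)*(-13) - 21) = -2903 - (10*(-13) - 21) = -2903 - (-130 - 21) = -2903 - 1*(-151) = -2903 + 151 = -2752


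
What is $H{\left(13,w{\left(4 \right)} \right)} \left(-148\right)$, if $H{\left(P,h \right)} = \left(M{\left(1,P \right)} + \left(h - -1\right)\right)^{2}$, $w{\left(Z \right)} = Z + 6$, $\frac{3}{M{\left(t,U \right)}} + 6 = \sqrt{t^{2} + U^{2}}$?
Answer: $- \frac{82420978}{4489} - \frac{331224 \sqrt{170}}{4489} \approx -19323.0$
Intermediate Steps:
$M{\left(t,U \right)} = \frac{3}{-6 + \sqrt{U^{2} + t^{2}}}$ ($M{\left(t,U \right)} = \frac{3}{-6 + \sqrt{t^{2} + U^{2}}} = \frac{3}{-6 + \sqrt{U^{2} + t^{2}}}$)
$w{\left(Z \right)} = 6 + Z$
$H{\left(P,h \right)} = \left(1 + h + \frac{3}{-6 + \sqrt{1 + P^{2}}}\right)^{2}$ ($H{\left(P,h \right)} = \left(\frac{3}{-6 + \sqrt{P^{2} + 1^{2}}} + \left(h - -1\right)\right)^{2} = \left(\frac{3}{-6 + \sqrt{P^{2} + 1}} + \left(h + 1\right)\right)^{2} = \left(\frac{3}{-6 + \sqrt{1 + P^{2}}} + \left(1 + h\right)\right)^{2} = \left(1 + h + \frac{3}{-6 + \sqrt{1 + P^{2}}}\right)^{2}$)
$H{\left(13,w{\left(4 \right)} \right)} \left(-148\right) = \frac{\left(3 + \left(1 + \left(6 + 4\right)\right) \left(-6 + \sqrt{1 + 13^{2}}\right)\right)^{2}}{\left(-6 + \sqrt{1 + 13^{2}}\right)^{2}} \left(-148\right) = \frac{\left(3 + \left(1 + 10\right) \left(-6 + \sqrt{1 + 169}\right)\right)^{2}}{\left(-6 + \sqrt{1 + 169}\right)^{2}} \left(-148\right) = \frac{\left(3 + 11 \left(-6 + \sqrt{170}\right)\right)^{2}}{\left(-6 + \sqrt{170}\right)^{2}} \left(-148\right) = \frac{\left(3 - \left(66 - 11 \sqrt{170}\right)\right)^{2}}{\left(-6 + \sqrt{170}\right)^{2}} \left(-148\right) = \frac{\left(-63 + 11 \sqrt{170}\right)^{2}}{\left(-6 + \sqrt{170}\right)^{2}} \left(-148\right) = - \frac{148 \left(-63 + 11 \sqrt{170}\right)^{2}}{\left(-6 + \sqrt{170}\right)^{2}}$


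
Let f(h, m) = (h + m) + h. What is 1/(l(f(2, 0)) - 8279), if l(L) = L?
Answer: -1/8275 ≈ -0.00012085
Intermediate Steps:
f(h, m) = m + 2*h
1/(l(f(2, 0)) - 8279) = 1/((0 + 2*2) - 8279) = 1/((0 + 4) - 8279) = 1/(4 - 8279) = 1/(-8275) = -1/8275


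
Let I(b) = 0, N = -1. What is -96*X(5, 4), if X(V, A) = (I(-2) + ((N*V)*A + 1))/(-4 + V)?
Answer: 1824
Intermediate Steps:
X(V, A) = (1 - A*V)/(-4 + V) (X(V, A) = (0 + ((-V)*A + 1))/(-4 + V) = (0 + (-A*V + 1))/(-4 + V) = (0 + (1 - A*V))/(-4 + V) = (1 - A*V)/(-4 + V))
-96*X(5, 4) = -96*(1 - 1*4*5)/(-4 + 5) = -96*(1 - 20)/1 = -96*(-19) = 1824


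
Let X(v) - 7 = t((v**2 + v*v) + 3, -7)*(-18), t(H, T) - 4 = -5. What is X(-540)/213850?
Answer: 1/8554 ≈ 0.00011690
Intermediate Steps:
t(H, T) = -1 (t(H, T) = 4 - 5 = -1)
X(v) = 25 (X(v) = 7 - 1*(-18) = 7 + 18 = 25)
X(-540)/213850 = 25/213850 = 25*(1/213850) = 1/8554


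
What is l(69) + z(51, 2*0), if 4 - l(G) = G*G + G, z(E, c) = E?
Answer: -4775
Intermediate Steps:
l(G) = 4 - G - G² (l(G) = 4 - (G*G + G) = 4 - (G² + G) = 4 - (G + G²) = 4 + (-G - G²) = 4 - G - G²)
l(69) + z(51, 2*0) = (4 - 1*69 - 1*69²) + 51 = (4 - 69 - 1*4761) + 51 = (4 - 69 - 4761) + 51 = -4826 + 51 = -4775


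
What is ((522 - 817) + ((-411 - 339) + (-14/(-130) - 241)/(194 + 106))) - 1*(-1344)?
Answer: 2907421/9750 ≈ 298.20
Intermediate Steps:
((522 - 817) + ((-411 - 339) + (-14/(-130) - 241)/(194 + 106))) - 1*(-1344) = (-295 + (-750 + (-14*(-1/130) - 241)/300)) + 1344 = (-295 + (-750 + (7/65 - 241)*(1/300))) + 1344 = (-295 + (-750 - 15658/65*1/300)) + 1344 = (-295 + (-750 - 7829/9750)) + 1344 = (-295 - 7320329/9750) + 1344 = -10196579/9750 + 1344 = 2907421/9750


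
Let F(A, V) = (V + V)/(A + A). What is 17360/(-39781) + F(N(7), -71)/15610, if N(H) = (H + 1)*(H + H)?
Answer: -4336237093/9935702560 ≈ -0.43643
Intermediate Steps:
N(H) = 2*H*(1 + H) (N(H) = (1 + H)*(2*H) = 2*H*(1 + H))
F(A, V) = V/A (F(A, V) = (2*V)/((2*A)) = (2*V)*(1/(2*A)) = V/A)
17360/(-39781) + F(N(7), -71)/15610 = 17360/(-39781) - 71*1/(14*(1 + 7))/15610 = 17360*(-1/39781) - 71/(2*7*8)*(1/15610) = -2480/5683 - 71/112*(1/15610) = -2480/5683 - 71*1/112*(1/15610) = -2480/5683 - 71/112*1/15610 = -2480/5683 - 71/1748320 = -4336237093/9935702560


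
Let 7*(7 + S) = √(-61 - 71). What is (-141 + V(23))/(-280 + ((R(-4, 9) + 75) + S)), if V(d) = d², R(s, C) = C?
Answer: -3859436/2019373 - 5432*I*√33/2019373 ≈ -1.9112 - 0.015453*I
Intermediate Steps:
S = -7 + 2*I*√33/7 (S = -7 + √(-61 - 71)/7 = -7 + √(-132)/7 = -7 + (2*I*√33)/7 = -7 + 2*I*√33/7 ≈ -7.0 + 1.6413*I)
(-141 + V(23))/(-280 + ((R(-4, 9) + 75) + S)) = (-141 + 23²)/(-280 + ((9 + 75) + (-7 + 2*I*√33/7))) = (-141 + 529)/(-280 + (84 + (-7 + 2*I*√33/7))) = 388/(-280 + (77 + 2*I*√33/7)) = 388/(-203 + 2*I*√33/7)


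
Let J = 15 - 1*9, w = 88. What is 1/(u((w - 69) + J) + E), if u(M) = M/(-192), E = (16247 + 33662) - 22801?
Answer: 192/5204711 ≈ 3.6890e-5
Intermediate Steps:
J = 6 (J = 15 - 9 = 6)
E = 27108 (E = 49909 - 22801 = 27108)
u(M) = -M/192 (u(M) = M*(-1/192) = -M/192)
1/(u((w - 69) + J) + E) = 1/(-((88 - 69) + 6)/192 + 27108) = 1/(-(19 + 6)/192 + 27108) = 1/(-1/192*25 + 27108) = 1/(-25/192 + 27108) = 1/(5204711/192) = 192/5204711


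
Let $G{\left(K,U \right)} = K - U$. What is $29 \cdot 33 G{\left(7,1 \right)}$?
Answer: $5742$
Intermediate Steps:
$29 \cdot 33 G{\left(7,1 \right)} = 29 \cdot 33 \left(7 - 1\right) = 957 \left(7 - 1\right) = 957 \cdot 6 = 5742$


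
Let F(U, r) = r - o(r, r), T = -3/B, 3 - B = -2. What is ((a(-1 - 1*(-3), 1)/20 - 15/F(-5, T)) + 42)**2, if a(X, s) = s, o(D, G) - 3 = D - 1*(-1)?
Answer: 52441/25 ≈ 2097.6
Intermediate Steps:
o(D, G) = 4 + D (o(D, G) = 3 + (D - 1*(-1)) = 3 + (D + 1) = 3 + (1 + D) = 4 + D)
B = 5 (B = 3 - 1*(-2) = 3 + 2 = 5)
T = -3/5 ≈ -0.60000
F(U, r) = -4 (F(U, r) = r - (4 + r) = r + (-4 - r) = -4)
((a(-1 - 1*(-3), 1)/20 - 15/F(-5, T)) + 42)**2 = ((1/20 - 15/(-4)) + 42)**2 = ((1*(1/20) - 15*(-1/4)) + 42)**2 = ((1/20 + 15/4) + 42)**2 = (19/5 + 42)**2 = (229/5)**2 = 52441/25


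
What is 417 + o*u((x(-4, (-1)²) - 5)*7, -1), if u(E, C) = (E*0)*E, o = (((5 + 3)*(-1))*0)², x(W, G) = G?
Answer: 417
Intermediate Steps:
o = 0 (o = ((8*(-1))*0)² = (-8*0)² = 0² = 0)
u(E, C) = 0 (u(E, C) = 0*E = 0)
417 + o*u((x(-4, (-1)²) - 5)*7, -1) = 417 + 0*0 = 417 + 0 = 417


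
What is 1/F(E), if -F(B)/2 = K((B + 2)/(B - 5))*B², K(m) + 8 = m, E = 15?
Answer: 1/2835 ≈ 0.00035273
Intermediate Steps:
K(m) = -8 + m
F(B) = -2*B²*(-8 + (2 + B)/(-5 + B)) (F(B) = -2*(-8 + (B + 2)/(B - 5))*B² = -2*(-8 + (2 + B)/(-5 + B))*B² = -2*B²*(-8 + (2 + B)/(-5 + B)))
1/F(E) = 1/(14*15²*(-6 + 15)/(-5 + 15)) = 1/(14*225*9/10) = 1/(14*225*(⅒)*9) = 1/2835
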